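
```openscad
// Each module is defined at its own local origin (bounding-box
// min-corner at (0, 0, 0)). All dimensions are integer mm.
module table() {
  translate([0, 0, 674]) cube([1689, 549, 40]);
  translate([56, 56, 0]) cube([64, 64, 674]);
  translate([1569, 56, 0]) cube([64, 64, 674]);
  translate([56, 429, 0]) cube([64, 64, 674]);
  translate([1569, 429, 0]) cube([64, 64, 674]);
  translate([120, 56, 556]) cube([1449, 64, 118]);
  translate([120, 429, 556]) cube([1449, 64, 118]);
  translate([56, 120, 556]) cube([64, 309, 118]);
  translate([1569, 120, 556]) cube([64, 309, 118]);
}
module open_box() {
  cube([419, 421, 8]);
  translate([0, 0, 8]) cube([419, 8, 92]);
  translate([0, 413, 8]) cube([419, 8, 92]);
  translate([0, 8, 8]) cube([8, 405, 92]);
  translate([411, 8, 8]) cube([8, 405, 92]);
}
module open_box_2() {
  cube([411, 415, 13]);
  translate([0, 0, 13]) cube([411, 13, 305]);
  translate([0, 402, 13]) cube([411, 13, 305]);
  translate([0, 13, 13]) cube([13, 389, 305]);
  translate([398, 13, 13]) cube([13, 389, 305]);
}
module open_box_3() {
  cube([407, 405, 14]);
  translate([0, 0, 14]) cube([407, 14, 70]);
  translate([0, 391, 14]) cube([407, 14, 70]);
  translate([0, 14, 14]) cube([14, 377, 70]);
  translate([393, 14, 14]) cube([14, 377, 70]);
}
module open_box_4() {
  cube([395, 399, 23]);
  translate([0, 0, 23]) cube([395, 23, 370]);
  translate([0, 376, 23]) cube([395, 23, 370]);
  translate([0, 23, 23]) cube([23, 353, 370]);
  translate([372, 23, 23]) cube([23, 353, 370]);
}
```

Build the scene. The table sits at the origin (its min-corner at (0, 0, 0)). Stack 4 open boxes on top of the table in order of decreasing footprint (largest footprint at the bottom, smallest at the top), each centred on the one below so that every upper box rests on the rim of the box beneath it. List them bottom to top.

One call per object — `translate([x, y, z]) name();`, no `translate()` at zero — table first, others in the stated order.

table();
translate([635, 64, 714]) open_box();
translate([639, 67, 814]) open_box_2();
translate([641, 72, 1132]) open_box_3();
translate([647, 75, 1216]) open_box_4();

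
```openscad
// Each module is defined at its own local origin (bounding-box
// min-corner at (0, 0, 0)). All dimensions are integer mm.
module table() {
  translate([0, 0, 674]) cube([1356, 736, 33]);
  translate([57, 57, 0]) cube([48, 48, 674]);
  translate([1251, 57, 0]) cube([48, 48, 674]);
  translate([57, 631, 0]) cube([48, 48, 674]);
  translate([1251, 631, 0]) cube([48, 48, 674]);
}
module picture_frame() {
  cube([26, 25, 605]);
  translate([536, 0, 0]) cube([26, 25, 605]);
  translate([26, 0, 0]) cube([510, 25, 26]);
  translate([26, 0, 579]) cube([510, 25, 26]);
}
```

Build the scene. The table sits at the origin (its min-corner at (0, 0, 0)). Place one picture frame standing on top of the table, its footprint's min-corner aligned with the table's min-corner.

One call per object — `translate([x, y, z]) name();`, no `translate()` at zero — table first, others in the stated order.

table();
translate([0, 0, 707]) picture_frame();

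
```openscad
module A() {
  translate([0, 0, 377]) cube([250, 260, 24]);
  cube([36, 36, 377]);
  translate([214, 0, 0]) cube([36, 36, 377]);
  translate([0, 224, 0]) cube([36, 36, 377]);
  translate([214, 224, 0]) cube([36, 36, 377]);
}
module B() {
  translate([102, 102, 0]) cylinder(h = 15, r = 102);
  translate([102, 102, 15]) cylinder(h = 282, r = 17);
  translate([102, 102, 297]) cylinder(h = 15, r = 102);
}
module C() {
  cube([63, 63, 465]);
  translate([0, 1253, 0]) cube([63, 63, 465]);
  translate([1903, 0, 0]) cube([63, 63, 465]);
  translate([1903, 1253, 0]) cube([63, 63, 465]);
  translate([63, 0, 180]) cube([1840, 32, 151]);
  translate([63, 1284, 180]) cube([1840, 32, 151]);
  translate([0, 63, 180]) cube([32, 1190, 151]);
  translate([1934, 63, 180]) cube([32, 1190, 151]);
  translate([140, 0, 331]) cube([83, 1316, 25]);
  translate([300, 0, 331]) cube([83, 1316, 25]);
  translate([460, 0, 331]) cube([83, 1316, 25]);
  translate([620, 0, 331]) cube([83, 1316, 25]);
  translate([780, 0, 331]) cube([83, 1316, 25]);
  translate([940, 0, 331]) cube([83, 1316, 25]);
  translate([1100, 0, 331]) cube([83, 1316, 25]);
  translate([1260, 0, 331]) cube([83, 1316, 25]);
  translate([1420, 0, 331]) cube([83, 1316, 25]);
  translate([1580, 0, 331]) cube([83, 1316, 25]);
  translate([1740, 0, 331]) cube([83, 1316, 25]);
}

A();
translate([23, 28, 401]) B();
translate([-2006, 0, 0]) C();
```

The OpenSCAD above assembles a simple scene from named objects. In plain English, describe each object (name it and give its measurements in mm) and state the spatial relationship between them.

A is a simple wooden stool: a rectangular seat 250 mm (x) by 260 mm (y), 24 mm thick, top face at z = 401 mm, on four square legs, each 36×36 mm in cross-section. The legs rest on z = 0, each flush with a corner of the seat.

B is a spool: two coaxial disc flanges of radius 102 mm and thickness 15 mm, joined by a core cylinder of radius 17 mm and height 282 mm. The lower flange rests on z = 0 and the three cylinders share a vertical axis.

C is a bed frame 1966 mm long (x) by 1316 mm wide (y). Four 63×63 mm corner posts, 465 mm tall, at the corners of the footprint. Four rails of 32 mm thickness and 151 mm height run between adjacent posts with their undersides at z = 180 mm, their outer faces flush with the outside of the frame (the two x-running rails run between the posts' inner faces; the two y-running rails run between the posts' inner faces). 11 slats, each 83 mm wide (x) and 25 mm thick, lie across the top of the two x-running rails, running the full 1316 mm width of the frame in y; the slats are evenly spaced along x between the inner faces of the end posts with equal gaps (rounded down to the nearest mm) at the −x end and between each pair — any rounding remainder accumulates at the +x end.

The spool is on top of the stool, centred. The bed frame is on the floor beside the stool on its −x side.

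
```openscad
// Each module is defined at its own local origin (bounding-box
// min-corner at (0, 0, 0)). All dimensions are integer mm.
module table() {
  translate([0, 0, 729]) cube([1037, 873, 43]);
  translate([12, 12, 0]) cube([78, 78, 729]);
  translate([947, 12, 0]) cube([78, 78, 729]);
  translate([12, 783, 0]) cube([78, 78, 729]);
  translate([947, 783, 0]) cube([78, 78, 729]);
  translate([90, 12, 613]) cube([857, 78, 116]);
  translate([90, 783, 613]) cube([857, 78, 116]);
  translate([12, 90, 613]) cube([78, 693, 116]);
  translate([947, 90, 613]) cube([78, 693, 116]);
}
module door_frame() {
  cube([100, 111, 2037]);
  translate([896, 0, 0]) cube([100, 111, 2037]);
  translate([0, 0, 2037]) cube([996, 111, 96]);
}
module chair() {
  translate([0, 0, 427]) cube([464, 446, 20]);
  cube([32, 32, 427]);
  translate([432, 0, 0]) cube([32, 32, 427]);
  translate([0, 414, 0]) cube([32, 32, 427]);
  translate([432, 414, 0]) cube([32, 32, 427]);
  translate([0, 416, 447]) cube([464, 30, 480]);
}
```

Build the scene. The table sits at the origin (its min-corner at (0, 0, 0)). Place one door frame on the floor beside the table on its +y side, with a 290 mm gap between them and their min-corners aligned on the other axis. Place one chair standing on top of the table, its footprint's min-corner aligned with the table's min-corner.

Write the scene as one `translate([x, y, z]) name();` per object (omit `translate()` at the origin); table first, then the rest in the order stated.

table();
translate([0, 1163, 0]) door_frame();
translate([0, 0, 772]) chair();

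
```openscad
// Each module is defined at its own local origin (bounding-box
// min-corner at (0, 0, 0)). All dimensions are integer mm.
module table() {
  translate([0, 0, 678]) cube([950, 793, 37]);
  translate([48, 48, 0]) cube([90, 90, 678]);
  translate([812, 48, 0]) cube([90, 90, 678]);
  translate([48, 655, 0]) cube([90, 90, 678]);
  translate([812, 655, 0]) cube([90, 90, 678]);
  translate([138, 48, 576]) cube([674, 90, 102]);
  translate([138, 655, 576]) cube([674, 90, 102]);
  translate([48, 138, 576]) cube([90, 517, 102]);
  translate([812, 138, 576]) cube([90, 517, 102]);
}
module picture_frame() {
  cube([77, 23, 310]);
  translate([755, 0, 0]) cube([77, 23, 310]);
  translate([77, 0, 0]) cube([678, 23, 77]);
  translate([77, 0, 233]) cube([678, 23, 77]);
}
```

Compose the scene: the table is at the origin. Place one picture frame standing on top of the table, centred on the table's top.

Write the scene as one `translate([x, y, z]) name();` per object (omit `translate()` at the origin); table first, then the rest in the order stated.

table();
translate([59, 385, 715]) picture_frame();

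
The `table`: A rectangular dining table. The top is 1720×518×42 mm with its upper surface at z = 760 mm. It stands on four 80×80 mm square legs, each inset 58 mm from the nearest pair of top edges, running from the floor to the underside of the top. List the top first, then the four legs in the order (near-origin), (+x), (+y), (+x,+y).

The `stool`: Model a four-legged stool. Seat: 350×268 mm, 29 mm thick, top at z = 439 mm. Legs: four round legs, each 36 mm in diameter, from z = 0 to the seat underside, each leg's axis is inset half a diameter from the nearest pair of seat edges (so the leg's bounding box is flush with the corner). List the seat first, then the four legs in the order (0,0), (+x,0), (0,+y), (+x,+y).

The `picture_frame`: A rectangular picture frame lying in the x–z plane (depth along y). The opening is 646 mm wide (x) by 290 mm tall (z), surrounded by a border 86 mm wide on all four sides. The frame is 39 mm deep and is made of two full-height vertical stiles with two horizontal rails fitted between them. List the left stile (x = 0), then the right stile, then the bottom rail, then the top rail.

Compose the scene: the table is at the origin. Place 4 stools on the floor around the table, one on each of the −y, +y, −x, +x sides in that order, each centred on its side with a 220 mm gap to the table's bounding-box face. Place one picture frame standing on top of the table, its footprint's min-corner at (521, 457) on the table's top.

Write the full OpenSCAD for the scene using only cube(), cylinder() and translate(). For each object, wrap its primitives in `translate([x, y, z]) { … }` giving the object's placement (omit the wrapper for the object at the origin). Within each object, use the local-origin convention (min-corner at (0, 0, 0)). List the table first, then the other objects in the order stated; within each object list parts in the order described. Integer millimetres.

translate([0, 0, 718]) cube([1720, 518, 42]);
translate([58, 58, 0]) cube([80, 80, 718]);
translate([1582, 58, 0]) cube([80, 80, 718]);
translate([58, 380, 0]) cube([80, 80, 718]);
translate([1582, 380, 0]) cube([80, 80, 718]);
translate([685, -488, 0]) {
  translate([0, 0, 410]) cube([350, 268, 29]);
  translate([18, 18, 0]) cylinder(h = 410, r = 18);
  translate([332, 18, 0]) cylinder(h = 410, r = 18);
  translate([18, 250, 0]) cylinder(h = 410, r = 18);
  translate([332, 250, 0]) cylinder(h = 410, r = 18);
}
translate([685, 738, 0]) {
  translate([0, 0, 410]) cube([350, 268, 29]);
  translate([18, 18, 0]) cylinder(h = 410, r = 18);
  translate([332, 18, 0]) cylinder(h = 410, r = 18);
  translate([18, 250, 0]) cylinder(h = 410, r = 18);
  translate([332, 250, 0]) cylinder(h = 410, r = 18);
}
translate([-570, 125, 0]) {
  translate([0, 0, 410]) cube([350, 268, 29]);
  translate([18, 18, 0]) cylinder(h = 410, r = 18);
  translate([332, 18, 0]) cylinder(h = 410, r = 18);
  translate([18, 250, 0]) cylinder(h = 410, r = 18);
  translate([332, 250, 0]) cylinder(h = 410, r = 18);
}
translate([1940, 125, 0]) {
  translate([0, 0, 410]) cube([350, 268, 29]);
  translate([18, 18, 0]) cylinder(h = 410, r = 18);
  translate([332, 18, 0]) cylinder(h = 410, r = 18);
  translate([18, 250, 0]) cylinder(h = 410, r = 18);
  translate([332, 250, 0]) cylinder(h = 410, r = 18);
}
translate([521, 457, 760]) {
  cube([86, 39, 462]);
  translate([732, 0, 0]) cube([86, 39, 462]);
  translate([86, 0, 0]) cube([646, 39, 86]);
  translate([86, 0, 376]) cube([646, 39, 86]);
}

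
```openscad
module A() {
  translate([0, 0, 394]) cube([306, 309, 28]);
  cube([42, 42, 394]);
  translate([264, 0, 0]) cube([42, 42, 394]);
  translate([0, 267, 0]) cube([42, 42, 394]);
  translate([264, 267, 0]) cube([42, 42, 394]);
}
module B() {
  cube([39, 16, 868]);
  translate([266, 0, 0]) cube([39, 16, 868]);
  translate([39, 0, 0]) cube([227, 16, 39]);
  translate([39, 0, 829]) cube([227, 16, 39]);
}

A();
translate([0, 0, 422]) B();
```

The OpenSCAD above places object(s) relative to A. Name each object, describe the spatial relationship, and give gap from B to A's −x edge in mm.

The picture frame's min-x is at 0; the stool's min-x is 0; gap = 0 mm.

A is a stool. B is a picture frame. The picture frame is on top of the stool. The gap from the picture frame to the stool's −x edge is 0 mm.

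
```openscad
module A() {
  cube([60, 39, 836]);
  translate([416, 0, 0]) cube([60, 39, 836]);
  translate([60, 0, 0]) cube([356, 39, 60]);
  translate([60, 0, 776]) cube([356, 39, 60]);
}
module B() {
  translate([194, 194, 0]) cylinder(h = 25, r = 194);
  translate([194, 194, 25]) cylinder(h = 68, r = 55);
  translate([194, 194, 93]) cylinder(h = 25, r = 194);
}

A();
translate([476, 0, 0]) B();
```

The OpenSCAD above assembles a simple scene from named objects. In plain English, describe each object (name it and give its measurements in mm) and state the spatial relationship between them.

A is a rectangular picture frame lying in the x–z plane (depth along y). The opening is 356 mm wide (x) by 716 mm tall (z), surrounded by a border 60 mm wide on all four sides. The frame is 39 mm deep and is made of two full-height vertical stiles with two horizontal rails fitted between them.

B is a spool: two coaxial disc flanges of radius 194 mm and thickness 25 mm, joined by a core cylinder of radius 55 mm and height 68 mm. The lower flange rests on z = 0 and the three cylinders share a vertical axis.

The spool is against the picture frame's +x side, with their −y faces flush.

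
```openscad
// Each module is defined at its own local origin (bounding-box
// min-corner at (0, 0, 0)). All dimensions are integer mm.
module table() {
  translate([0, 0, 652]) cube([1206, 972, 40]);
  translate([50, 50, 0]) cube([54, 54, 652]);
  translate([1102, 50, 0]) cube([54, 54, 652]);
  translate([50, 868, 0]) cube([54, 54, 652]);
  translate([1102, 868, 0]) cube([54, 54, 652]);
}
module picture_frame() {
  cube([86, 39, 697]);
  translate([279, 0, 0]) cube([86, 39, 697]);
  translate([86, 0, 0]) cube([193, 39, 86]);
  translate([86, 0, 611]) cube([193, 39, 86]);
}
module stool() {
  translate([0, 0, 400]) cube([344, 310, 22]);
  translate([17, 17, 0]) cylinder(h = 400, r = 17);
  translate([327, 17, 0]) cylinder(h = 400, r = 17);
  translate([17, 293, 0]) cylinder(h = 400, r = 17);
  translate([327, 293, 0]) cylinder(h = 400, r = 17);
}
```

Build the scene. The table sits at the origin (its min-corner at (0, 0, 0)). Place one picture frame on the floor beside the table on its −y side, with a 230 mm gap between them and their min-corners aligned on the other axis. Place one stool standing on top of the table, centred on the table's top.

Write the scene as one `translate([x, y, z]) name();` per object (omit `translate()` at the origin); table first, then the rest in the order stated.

table();
translate([0, -269, 0]) picture_frame();
translate([431, 331, 692]) stool();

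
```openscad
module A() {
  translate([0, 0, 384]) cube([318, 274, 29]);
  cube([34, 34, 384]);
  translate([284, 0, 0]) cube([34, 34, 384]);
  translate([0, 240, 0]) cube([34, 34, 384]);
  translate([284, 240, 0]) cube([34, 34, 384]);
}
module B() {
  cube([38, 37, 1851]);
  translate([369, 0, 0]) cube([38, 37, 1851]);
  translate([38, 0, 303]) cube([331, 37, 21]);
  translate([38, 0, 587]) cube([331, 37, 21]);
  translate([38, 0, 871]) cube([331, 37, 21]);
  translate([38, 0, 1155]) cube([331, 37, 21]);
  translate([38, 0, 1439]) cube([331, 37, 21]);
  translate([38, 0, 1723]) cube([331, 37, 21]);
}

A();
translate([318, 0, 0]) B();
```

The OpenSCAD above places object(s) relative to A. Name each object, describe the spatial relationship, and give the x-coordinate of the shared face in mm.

The stool's +x face and the ladder's −x face are both at x = 318 mm.

A is a stool. B is a ladder. The ladder is against the stool's +x side, with their −y faces flush. The x-coordinate of the shared face is 318 mm.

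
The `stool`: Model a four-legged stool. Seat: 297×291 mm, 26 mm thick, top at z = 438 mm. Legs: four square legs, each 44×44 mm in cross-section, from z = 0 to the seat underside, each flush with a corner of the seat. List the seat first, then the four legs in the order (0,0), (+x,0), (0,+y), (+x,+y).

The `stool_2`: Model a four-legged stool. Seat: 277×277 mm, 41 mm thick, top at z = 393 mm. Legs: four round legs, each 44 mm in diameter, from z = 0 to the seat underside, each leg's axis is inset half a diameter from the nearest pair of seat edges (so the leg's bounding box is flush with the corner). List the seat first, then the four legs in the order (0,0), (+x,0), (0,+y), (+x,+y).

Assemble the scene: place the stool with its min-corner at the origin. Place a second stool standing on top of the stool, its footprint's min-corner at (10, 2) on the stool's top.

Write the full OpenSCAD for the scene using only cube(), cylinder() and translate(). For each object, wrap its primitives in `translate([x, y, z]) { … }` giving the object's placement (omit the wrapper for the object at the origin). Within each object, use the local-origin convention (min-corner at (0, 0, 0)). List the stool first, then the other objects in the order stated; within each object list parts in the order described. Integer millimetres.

translate([0, 0, 412]) cube([297, 291, 26]);
cube([44, 44, 412]);
translate([253, 0, 0]) cube([44, 44, 412]);
translate([0, 247, 0]) cube([44, 44, 412]);
translate([253, 247, 0]) cube([44, 44, 412]);
translate([10, 2, 438]) {
  translate([0, 0, 352]) cube([277, 277, 41]);
  translate([22, 22, 0]) cylinder(h = 352, r = 22);
  translate([255, 22, 0]) cylinder(h = 352, r = 22);
  translate([22, 255, 0]) cylinder(h = 352, r = 22);
  translate([255, 255, 0]) cylinder(h = 352, r = 22);
}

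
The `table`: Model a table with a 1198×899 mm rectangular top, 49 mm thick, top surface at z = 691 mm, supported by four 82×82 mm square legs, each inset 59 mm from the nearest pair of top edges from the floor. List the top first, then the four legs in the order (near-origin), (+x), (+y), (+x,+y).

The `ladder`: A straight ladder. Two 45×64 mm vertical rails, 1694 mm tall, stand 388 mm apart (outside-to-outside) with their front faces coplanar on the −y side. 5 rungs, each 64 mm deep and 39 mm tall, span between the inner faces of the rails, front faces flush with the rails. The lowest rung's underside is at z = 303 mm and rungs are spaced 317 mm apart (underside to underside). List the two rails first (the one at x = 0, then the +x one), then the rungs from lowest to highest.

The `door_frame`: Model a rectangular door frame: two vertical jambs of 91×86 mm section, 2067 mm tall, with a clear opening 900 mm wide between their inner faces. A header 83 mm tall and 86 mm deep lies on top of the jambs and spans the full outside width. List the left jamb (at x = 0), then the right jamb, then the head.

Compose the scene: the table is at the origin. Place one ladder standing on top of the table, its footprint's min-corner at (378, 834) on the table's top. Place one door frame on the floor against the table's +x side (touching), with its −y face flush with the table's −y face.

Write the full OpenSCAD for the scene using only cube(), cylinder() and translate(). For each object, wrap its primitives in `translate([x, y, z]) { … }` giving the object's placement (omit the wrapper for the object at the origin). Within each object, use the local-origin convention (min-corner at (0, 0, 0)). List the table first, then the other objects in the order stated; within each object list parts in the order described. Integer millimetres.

translate([0, 0, 642]) cube([1198, 899, 49]);
translate([59, 59, 0]) cube([82, 82, 642]);
translate([1057, 59, 0]) cube([82, 82, 642]);
translate([59, 758, 0]) cube([82, 82, 642]);
translate([1057, 758, 0]) cube([82, 82, 642]);
translate([378, 834, 691]) {
  cube([45, 64, 1694]);
  translate([343, 0, 0]) cube([45, 64, 1694]);
  translate([45, 0, 303]) cube([298, 64, 39]);
  translate([45, 0, 620]) cube([298, 64, 39]);
  translate([45, 0, 937]) cube([298, 64, 39]);
  translate([45, 0, 1254]) cube([298, 64, 39]);
  translate([45, 0, 1571]) cube([298, 64, 39]);
}
translate([1198, 0, 0]) {
  cube([91, 86, 2067]);
  translate([991, 0, 0]) cube([91, 86, 2067]);
  translate([0, 0, 2067]) cube([1082, 86, 83]);
}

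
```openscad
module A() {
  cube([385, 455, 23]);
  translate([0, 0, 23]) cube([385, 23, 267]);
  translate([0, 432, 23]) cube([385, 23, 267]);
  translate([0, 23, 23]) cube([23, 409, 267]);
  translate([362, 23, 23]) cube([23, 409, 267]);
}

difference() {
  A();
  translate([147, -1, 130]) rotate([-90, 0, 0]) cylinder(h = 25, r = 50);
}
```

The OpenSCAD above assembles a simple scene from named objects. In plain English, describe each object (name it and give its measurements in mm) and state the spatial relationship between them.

A is an open-topped rectangular box: outside dimensions 385×455×290 mm, with a uniform wall and base thickness of 23 mm. The base is a full 385×455 slab on the floor; four walls sit on top of the base. The front and back walls (the −y and +y sides) span the full width; the two side walls fit between them.

The open box has a circular hole of radius 50 mm through its front wall, centred at (x = 147, z = 130).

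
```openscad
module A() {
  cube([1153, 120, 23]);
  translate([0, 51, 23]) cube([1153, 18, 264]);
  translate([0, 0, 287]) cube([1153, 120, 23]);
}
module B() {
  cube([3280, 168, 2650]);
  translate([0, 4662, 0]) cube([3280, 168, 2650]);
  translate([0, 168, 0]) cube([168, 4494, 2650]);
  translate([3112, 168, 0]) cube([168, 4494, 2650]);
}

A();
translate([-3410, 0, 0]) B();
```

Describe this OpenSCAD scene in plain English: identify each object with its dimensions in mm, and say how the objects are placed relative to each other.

A is an I-beam lying along x, 1153 mm long. Overall section height 310 mm. Two flanges 120 mm wide (y) and 23 mm thick, one on the floor and one at the top; a web 18 mm thick runs between them, centred on the flange width.

B is a box-shaped house frame (walls only): outside footprint 3280×4830 mm, wall height 2650 mm, wall thickness 168 mm. The two y-facing walls run the full x-width; the two x-facing walls fit between the inner faces of the y-facing walls.

The house frame is on the floor beside the I-beam on its −x side.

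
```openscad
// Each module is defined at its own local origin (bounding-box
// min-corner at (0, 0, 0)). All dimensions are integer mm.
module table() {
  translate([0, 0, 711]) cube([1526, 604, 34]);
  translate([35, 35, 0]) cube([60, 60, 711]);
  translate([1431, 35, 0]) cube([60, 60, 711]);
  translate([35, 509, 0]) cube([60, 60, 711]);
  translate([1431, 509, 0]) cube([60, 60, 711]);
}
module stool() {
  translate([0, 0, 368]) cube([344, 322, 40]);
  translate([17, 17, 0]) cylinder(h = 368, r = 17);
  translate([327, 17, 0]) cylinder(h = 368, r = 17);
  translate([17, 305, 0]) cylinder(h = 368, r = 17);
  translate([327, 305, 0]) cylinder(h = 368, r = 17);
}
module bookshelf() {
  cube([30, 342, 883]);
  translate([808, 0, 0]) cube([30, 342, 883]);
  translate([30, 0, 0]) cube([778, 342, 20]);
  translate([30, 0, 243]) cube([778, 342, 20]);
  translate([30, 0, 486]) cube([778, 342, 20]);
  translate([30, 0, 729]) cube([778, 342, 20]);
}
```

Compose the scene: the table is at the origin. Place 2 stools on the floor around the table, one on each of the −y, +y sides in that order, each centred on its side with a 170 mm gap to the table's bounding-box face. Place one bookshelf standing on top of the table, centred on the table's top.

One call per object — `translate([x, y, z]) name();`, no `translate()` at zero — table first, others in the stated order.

table();
translate([591, -492, 0]) stool();
translate([591, 774, 0]) stool();
translate([344, 131, 745]) bookshelf();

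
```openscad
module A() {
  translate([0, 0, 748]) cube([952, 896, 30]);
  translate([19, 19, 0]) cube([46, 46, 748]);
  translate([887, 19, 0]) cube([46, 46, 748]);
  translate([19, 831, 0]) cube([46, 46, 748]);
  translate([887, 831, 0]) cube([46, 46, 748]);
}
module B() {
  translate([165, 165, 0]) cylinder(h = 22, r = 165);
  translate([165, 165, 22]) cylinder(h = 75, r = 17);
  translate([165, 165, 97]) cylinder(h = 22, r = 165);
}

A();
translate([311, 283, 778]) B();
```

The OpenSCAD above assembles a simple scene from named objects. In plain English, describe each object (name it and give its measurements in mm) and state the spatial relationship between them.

A is a table with a 952×896 mm rectangular top, 30 mm thick, top surface at z = 778 mm, supported by four 46×46 mm square legs, each inset 19 mm from the nearest pair of top edges, running from the floor.

B is a spool: two coaxial disc flanges of radius 165 mm and thickness 22 mm, joined by a core cylinder of radius 17 mm and height 75 mm. The lower flange rests on z = 0 and the three cylinders share a vertical axis.

The spool is on top of the table, centred.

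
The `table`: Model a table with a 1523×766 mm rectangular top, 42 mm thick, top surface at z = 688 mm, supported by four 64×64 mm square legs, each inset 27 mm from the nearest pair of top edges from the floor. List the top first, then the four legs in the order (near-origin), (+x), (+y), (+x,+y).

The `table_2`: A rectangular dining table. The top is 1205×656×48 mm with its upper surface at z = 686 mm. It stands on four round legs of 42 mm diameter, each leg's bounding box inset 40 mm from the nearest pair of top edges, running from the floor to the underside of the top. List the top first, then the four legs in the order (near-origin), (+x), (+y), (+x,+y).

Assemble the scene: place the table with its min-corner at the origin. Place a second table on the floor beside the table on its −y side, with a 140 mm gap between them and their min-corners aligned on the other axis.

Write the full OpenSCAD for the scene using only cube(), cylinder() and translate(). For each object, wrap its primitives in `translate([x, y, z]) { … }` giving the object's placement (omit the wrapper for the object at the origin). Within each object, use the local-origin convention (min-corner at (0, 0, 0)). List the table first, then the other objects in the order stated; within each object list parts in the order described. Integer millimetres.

translate([0, 0, 646]) cube([1523, 766, 42]);
translate([27, 27, 0]) cube([64, 64, 646]);
translate([1432, 27, 0]) cube([64, 64, 646]);
translate([27, 675, 0]) cube([64, 64, 646]);
translate([1432, 675, 0]) cube([64, 64, 646]);
translate([0, -796, 0]) {
  translate([0, 0, 638]) cube([1205, 656, 48]);
  translate([61, 61, 0]) cylinder(h = 638, r = 21);
  translate([1144, 61, 0]) cylinder(h = 638, r = 21);
  translate([61, 595, 0]) cylinder(h = 638, r = 21);
  translate([1144, 595, 0]) cylinder(h = 638, r = 21);
}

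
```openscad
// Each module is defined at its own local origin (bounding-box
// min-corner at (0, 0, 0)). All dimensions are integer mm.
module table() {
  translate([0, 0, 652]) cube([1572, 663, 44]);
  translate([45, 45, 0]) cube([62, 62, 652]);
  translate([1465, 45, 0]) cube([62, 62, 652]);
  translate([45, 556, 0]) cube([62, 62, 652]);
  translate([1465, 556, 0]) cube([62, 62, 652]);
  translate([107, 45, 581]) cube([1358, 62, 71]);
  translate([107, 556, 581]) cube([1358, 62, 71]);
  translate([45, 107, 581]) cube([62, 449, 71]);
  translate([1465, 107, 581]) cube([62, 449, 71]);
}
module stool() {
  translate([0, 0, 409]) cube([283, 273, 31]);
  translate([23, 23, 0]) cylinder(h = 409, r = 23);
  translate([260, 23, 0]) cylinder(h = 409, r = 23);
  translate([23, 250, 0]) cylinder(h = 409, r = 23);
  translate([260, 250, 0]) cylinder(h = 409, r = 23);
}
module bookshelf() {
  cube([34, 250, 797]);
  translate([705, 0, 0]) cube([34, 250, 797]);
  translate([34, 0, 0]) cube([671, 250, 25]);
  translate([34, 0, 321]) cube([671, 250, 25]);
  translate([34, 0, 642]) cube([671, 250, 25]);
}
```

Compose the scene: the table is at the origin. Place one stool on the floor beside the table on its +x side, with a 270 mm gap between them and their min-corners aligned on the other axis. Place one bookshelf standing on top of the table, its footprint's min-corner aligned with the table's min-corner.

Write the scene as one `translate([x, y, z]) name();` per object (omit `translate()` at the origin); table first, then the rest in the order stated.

table();
translate([1842, 0, 0]) stool();
translate([0, 0, 696]) bookshelf();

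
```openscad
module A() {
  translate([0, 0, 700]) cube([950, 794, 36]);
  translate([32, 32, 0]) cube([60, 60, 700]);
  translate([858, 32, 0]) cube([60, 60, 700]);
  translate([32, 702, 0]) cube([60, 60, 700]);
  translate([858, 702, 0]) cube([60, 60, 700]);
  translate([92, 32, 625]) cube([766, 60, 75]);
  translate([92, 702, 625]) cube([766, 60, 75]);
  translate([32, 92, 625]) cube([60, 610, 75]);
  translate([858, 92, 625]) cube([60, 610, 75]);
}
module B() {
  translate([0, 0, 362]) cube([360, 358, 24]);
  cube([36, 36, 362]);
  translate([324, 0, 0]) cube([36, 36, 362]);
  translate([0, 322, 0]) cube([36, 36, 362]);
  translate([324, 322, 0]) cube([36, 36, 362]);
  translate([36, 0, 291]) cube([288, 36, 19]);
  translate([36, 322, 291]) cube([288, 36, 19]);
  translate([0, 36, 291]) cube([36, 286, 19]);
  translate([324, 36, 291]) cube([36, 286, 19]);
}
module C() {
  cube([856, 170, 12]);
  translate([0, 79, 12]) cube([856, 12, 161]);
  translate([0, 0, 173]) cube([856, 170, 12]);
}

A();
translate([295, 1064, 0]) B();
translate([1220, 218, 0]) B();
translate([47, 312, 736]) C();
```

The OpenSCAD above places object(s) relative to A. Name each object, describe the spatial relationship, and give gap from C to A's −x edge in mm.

A is a table. B is a stool. C is an I-beam. Two stools sit around the table at the +y, +x sides. The I-beam is on top of the table, centred. The gap from the I-beam to the table's −x edge is 47 mm.

The I-beam's min-x is at 47; the table's min-x is 0; gap = 47 mm.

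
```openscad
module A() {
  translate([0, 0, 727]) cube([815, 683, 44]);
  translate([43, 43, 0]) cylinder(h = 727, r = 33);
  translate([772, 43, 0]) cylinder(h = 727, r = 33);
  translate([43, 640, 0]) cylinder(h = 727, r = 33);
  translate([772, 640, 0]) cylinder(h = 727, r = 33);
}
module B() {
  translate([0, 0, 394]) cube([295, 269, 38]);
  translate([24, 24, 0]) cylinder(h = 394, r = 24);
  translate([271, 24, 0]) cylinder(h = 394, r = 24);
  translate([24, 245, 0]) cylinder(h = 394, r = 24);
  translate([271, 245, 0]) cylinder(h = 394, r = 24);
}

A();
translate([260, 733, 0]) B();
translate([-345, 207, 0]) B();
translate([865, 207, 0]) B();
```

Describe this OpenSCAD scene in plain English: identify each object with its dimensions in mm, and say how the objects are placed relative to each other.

A is a table with a 815×683 mm rectangular top, 44 mm thick, top surface at z = 771 mm, supported by four round legs of 66 mm diameter, each leg's bounding box inset 10 mm from the nearest pair of top edges, running from the floor.

B is a four-legged stool. The seat is a 295×269×38 mm slab whose top surface is at z = 432 mm; four round legs, each 48 mm in diameter, run from the floor (z = 0) to the underside of the seat, each leg's axis is inset half a diameter from the nearest pair of seat edges (so the leg's bounding box is flush with the corner).

Three stools sit around the table at the +y, −x, +x sides.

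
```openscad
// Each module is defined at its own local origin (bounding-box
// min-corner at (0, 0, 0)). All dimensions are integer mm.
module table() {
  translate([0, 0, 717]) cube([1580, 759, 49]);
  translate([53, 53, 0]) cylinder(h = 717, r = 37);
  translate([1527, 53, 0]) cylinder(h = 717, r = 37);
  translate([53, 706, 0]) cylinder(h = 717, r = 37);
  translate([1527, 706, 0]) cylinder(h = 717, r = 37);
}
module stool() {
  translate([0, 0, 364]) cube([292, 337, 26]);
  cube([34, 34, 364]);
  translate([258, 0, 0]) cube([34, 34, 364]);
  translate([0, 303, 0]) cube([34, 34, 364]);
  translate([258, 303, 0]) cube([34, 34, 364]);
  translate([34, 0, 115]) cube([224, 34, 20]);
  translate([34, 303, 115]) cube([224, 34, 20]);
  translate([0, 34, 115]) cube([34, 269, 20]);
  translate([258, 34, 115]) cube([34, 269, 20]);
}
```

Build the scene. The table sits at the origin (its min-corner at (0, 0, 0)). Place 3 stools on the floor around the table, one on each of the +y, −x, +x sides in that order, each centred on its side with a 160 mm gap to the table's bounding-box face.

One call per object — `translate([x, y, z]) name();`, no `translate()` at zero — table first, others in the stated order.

table();
translate([644, 919, 0]) stool();
translate([-452, 211, 0]) stool();
translate([1740, 211, 0]) stool();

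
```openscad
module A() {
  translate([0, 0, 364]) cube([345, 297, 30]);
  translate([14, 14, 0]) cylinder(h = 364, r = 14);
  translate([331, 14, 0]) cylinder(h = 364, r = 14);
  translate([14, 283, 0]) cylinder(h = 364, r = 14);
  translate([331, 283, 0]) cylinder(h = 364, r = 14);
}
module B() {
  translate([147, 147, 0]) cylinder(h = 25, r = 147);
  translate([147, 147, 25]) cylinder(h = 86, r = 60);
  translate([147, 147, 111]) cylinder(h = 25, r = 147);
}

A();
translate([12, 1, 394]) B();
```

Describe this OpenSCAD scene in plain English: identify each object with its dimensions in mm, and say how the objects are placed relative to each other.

A is a four-legged stool. The seat is a 345×297×30 mm slab whose top surface is at z = 394 mm; four round legs, each 28 mm in diameter, run from the floor (z = 0) to the underside of the seat, each leg's axis is inset half a diameter from the nearest pair of seat edges (so the leg's bounding box is flush with the corner).

B is a spool: two coaxial disc flanges of radius 147 mm and thickness 25 mm, joined by a core cylinder of radius 60 mm and height 86 mm. The lower flange rests on z = 0 and the three cylinders share a vertical axis.

The spool is on top of the stool.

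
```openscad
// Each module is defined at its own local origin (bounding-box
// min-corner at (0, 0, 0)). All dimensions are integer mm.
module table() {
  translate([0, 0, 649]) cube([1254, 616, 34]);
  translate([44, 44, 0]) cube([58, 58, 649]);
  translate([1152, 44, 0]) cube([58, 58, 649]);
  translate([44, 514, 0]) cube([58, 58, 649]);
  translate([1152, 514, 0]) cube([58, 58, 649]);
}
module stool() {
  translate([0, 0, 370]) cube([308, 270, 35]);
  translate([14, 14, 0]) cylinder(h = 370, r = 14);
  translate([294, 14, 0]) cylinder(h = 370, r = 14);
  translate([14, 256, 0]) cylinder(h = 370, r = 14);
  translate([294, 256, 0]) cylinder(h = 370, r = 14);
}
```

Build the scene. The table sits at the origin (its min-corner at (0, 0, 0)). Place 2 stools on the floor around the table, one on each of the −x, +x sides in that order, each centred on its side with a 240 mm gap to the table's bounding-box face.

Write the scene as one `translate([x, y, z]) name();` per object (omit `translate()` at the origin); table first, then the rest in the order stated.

table();
translate([-548, 173, 0]) stool();
translate([1494, 173, 0]) stool();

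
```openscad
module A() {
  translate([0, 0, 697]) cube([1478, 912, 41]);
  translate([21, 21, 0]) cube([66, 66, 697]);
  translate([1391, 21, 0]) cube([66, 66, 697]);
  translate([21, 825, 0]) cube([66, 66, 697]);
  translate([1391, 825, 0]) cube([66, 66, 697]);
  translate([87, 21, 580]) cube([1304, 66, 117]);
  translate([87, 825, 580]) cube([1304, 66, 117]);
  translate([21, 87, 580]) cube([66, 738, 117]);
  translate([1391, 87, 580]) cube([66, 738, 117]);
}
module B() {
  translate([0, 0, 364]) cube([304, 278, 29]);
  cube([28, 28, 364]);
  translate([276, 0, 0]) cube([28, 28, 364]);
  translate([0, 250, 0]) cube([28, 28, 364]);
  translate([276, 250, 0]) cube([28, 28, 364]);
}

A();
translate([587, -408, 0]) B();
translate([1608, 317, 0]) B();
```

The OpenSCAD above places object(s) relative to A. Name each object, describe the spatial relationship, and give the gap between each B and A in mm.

Each stool's nearest face is 130 mm from the table's bounding box.

A is a table. B is a stool. Two stools sit around the table at the −y, +x sides. The gap between each stool and the table is 130 mm.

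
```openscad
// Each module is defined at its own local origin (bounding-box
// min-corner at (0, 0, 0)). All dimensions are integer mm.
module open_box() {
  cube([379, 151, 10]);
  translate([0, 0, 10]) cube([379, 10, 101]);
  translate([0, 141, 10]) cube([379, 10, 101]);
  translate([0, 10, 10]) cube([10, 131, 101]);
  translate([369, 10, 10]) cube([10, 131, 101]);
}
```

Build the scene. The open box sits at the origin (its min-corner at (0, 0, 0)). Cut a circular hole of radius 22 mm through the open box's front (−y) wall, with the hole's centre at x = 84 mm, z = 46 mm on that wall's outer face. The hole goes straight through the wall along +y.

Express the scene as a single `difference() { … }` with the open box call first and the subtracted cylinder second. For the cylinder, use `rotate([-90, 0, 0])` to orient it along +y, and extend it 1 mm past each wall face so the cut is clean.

difference() {
  open_box();
  translate([84, -1, 46]) rotate([-90, 0, 0]) cylinder(h = 12, r = 22);
}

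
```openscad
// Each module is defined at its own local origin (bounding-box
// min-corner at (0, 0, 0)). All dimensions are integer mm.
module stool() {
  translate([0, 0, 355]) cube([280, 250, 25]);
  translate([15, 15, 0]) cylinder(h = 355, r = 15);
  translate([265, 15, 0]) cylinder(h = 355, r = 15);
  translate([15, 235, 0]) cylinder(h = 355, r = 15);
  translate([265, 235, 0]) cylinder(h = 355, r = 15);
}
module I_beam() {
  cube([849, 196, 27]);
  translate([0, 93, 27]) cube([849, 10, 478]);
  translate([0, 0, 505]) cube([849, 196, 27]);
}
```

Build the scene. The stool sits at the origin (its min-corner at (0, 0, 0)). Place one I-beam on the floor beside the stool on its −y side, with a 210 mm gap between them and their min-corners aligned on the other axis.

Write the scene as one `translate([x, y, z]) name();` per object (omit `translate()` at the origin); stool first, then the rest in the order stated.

stool();
translate([0, -406, 0]) I_beam();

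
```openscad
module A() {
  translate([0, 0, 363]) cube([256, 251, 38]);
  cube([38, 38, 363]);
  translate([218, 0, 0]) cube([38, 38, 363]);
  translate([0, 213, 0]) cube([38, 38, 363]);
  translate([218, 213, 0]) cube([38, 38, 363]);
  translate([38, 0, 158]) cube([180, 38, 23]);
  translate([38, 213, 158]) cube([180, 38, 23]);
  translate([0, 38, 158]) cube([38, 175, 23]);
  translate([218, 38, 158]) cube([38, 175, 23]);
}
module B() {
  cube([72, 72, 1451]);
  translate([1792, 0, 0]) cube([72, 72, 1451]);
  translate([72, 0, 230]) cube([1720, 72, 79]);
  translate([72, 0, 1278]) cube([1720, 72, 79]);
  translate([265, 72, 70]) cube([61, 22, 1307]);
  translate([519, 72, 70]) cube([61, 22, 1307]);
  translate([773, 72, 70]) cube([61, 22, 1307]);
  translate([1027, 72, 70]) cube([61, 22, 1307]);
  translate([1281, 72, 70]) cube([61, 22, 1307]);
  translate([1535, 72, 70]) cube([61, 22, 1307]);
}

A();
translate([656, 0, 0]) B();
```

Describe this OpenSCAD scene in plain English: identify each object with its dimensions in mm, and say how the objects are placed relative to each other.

A is a four-legged stool. The seat is a 256×251×38 mm slab whose top surface is at z = 401 mm; four square legs, each 38×38 mm in cross-section, run from the floor (z = 0) to the underside of the seat, each flush with a corner of the seat. Four stretchers, 38 mm wide and 23 mm tall, connect adjacent legs with their undersides at z = 158 mm, each running between the inner faces of the legs it joins and aligned with the legs' outer faces on the other axis.

B is a fence section. Two 72×72 mm posts, 1451 mm tall, stand on the floor with a clear span of 1720 mm between their inner faces. Two horizontal rails of 72×79 mm section span the gap between the posts with their undersides at z = 230 mm and z = 1278 mm, flush with the posts' −y face. 6 pickets, each 61 mm wide, 22 mm thick and 1307 mm tall, are fixed to the +y face of the rails with their bottoms at z = 70 mm, evenly spaced across the span with equal gaps (rounded down to the nearest mm) at the −x end and between each pair — any rounding remainder accumulates at the +x end.

The fence section is on the floor beside the stool on its +x side.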